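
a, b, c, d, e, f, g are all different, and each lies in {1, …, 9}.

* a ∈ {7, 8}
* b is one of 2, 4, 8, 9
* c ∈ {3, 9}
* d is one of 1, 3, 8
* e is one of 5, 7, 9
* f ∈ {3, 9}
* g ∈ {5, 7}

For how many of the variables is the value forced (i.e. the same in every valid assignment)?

2

c and f share exactly the 2 values {3, 9}; by pigeonhole those values go to them, so strike 3, 9 from b, d, e.
e and g between them cover only {5, 7} — a naked pair. Remove those values from a.
a's domain is down to {8}, so a = 8. So b, d can't be 8.
That leaves d = 1.
Determined: a=8, d=1. The other variables each still have more than one consistent value. That makes 2.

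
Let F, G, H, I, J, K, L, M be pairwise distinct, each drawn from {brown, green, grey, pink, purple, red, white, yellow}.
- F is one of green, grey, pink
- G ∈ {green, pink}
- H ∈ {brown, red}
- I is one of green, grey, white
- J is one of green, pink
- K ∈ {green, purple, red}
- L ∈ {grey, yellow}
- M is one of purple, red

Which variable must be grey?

Among the 8 variables, brown fits only H (and all 8 values in {brown, green, grey, pink, purple, red, white, yellow} must be used), so H = brown.
The 7 still-open variables draw from only 7 values {green, grey, pink, purple, red, white, yellow}, so each is used; only I can be white, hence I = white.
The 6 still-open variables draw from only 6 values {green, grey, pink, purple, red, yellow}, so each is used; only L can be yellow, hence L = yellow.
Among the 5 still-open variables, grey fits only F (and all 5 values in {green, grey, pink, purple, red} must be used), so F = grey.

F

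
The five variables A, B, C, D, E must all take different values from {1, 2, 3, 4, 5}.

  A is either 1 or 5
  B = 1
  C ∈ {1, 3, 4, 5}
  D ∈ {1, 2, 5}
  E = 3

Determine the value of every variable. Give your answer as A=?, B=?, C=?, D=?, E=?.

A=5, B=1, C=4, D=2, E=3

B has just one choice, so B = 1. So A, C, D can't be 1.
That leaves E = 3. Strike 3 from C.
A has just one choice, so A = 5. Eliminate 5 elsewhere: C, D.
That leaves C = 4.
D has just one choice, so D = 2.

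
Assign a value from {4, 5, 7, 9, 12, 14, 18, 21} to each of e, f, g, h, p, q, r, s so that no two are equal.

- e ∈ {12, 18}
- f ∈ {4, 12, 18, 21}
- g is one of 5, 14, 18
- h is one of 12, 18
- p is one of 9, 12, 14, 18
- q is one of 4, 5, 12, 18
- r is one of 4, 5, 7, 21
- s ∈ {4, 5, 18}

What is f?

Among the 8 variables, 7 fits only r (and all 8 values in {4, 5, 7, 9, 12, 14, 18, 21} must be used), so r = 7.
The 7 still-open variables together cover exactly {4, 5, 9, 12, 14, 18, 21} — 7 values for 7 variables — and 9 appears only in p's list, so p = 9.
The 6 still-open variables draw from only 6 values {4, 5, 12, 14, 18, 21}, so each is used; only g can be 14, hence g = 14.
Among the 5 still-open variables, 21 fits only f (and all 5 values in {4, 5, 12, 18, 21} must be used), so f = 21.

21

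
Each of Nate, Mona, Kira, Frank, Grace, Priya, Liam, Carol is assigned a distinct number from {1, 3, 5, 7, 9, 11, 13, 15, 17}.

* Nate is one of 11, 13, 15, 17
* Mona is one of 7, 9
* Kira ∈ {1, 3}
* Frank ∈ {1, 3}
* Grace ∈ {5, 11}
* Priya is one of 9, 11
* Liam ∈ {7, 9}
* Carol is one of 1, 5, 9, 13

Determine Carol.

Mona and Liam between them cover only {7, 9} — a naked pair. Remove those values from Priya, Carol.
Priya must be 11 (only option left). So Nate, Grace can't be 11.
Grace must be 5 (only option left). Remove 5 from Carol.
Kira and Frank between them cover only {1, 3} — a naked pair. Remove those values from Carol.
So Carol = 13.

13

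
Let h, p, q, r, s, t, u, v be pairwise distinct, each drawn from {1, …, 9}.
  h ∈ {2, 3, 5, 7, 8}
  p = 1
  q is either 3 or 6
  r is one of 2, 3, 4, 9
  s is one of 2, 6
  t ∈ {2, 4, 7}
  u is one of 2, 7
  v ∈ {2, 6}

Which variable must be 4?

t

p must be 1 (only option left).
s and v between them cover only {2, 6} — a naked pair. Remove those values from h, q, r, t, u.
q's domain is down to {3}, so q = 3. Strike 3 from h, r.
That leaves u = 7. So h, t can't be 7.
So 4 goes to t.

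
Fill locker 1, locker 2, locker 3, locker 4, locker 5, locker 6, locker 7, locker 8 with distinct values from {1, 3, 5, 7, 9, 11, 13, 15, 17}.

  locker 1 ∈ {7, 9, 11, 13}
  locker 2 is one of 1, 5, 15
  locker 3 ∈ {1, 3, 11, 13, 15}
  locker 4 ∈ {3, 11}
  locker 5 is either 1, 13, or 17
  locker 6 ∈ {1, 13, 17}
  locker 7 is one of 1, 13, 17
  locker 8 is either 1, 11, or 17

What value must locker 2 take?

5

The 3 variables locker 5, locker 6, locker 7 are confined to {1, 13, 17}, which locks those values in; drop them from locker 1, locker 2, locker 3, locker 8.
locker 8 must be 11 (only option left). Eliminate 11 elsewhere: locker 1, locker 3, locker 4.
That leaves locker 4 = 3. Strike 3 from locker 3.
That leaves locker 3 = 15. Strike 15 from locker 2.
So locker 2 = 5.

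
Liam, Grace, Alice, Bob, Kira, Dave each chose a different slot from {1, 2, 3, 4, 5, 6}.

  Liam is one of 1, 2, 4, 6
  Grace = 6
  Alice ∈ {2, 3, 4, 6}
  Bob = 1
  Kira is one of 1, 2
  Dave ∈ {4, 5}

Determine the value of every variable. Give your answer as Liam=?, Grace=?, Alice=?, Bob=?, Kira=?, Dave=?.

Grace has just one choice, so Grace = 6. So Liam, Alice can't be 6.
Bob's domain is down to {1}, so Bob = 1. Strike 1 from Liam, Kira.
That leaves Kira = 2. So Liam, Alice can't be 2.
Liam must be 4 (only option left). Remove 4 from Alice, Dave.
Alice must be 3 (only option left).
Dave's domain is down to {5}, so Dave = 5.

Liam=4, Grace=6, Alice=3, Bob=1, Kira=2, Dave=5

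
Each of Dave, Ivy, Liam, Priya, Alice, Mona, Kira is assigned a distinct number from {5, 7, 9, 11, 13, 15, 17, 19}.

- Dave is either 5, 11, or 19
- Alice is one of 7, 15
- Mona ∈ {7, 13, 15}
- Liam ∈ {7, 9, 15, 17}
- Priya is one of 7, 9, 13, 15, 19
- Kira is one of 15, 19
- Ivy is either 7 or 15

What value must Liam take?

Ivy and Alice between them cover only {7, 15} — a naked pair. Remove those values from Liam, Priya, Mona, Kira.
Mona must be 13 (only option left). Eliminate 13 elsewhere: Priya.
Kira has just one choice, so Kira = 19. Eliminate 19 elsewhere: Dave, Priya.
Priya has just one choice, so Priya = 9. Remove 9 from Liam.
So Liam = 17.

17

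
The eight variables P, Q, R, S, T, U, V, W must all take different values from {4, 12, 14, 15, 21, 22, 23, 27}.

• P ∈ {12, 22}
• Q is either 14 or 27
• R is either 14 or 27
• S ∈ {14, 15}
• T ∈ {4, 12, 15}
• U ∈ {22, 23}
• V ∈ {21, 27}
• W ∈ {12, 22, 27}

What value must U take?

The 8 variables together cover exactly {4, 12, 14, 15, 21, 22, 23, 27} — 8 values for 8 variables — and 4 appears only in T's list, so T = 4.
The 7 still-open variables together cover exactly {12, 14, 15, 21, 22, 23, 27} — 7 values for 7 variables — and 15 appears only in S's list, so S = 15.
Among the 6 still-open variables, 21 fits only V (and all 6 values in {12, 14, 21, 22, 23, 27} must be used), so V = 21.
The 5 still-open variables together cover exactly {12, 14, 22, 23, 27} — 5 values for 5 variables — and 23 appears only in U's list, so U = 23.

23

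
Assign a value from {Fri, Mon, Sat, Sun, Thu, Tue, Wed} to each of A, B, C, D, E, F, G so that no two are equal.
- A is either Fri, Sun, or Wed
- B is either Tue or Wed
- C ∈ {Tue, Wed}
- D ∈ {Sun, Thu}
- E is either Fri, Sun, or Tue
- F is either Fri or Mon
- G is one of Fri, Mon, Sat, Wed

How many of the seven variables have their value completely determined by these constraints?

3

The 7 variables draw from only 7 values {Fri, Mon, Sat, Sun, Thu, Tue, Wed}, so each is used; only G can be Sat, hence G = Sat.
The 6 still-open variables together cover exactly {Fri, Mon, Sun, Thu, Tue, Wed} — 6 values for 6 variables — and Mon appears only in F's list, so F = Mon.
Among the 5 still-open variables, Thu fits only D (and all 5 values in {Fri, Sun, Thu, Tue, Wed} must be used), so D = Thu.
The 2 variables B and C are confined to {Tue, Wed}, which locks those values in; drop them from A, E.
Determined: D=Thu, F=Mon, G=Sat. The other variables each still have more than one consistent value. That makes 3.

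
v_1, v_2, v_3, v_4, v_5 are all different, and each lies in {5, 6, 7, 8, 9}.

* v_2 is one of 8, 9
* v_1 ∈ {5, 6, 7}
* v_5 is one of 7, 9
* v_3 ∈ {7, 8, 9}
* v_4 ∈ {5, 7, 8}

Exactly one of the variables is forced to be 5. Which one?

The 5 variables together cover exactly {5, 6, 7, 8, 9} — 5 values for 5 variables — and 6 appears only in v_1's list, so v_1 = 6.
The 4 still-open variables draw from only 4 values {5, 7, 8, 9}, so each is used; only v_4 can be 5, hence v_4 = 5.

v_4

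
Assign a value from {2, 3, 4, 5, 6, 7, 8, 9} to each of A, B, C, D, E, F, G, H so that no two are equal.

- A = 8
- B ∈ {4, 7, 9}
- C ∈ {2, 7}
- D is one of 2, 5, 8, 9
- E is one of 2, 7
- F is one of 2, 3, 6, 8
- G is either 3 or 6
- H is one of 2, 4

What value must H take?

4

A's domain is down to {8}, so A = 8. Eliminate 8 elsewhere: D, F.
Among the 7 still-open variables, 5 fits only D (and all 7 values in {2, 3, 4, 5, 6, 7, 9} must be used), so D = 5.
Among the 6 still-open variables, 9 fits only B (and all 6 values in {2, 3, 4, 6, 7, 9} must be used), so B = 9.
The 5 still-open variables draw from only 5 values {2, 3, 4, 6, 7}, so each is used; only H can be 4, hence H = 4.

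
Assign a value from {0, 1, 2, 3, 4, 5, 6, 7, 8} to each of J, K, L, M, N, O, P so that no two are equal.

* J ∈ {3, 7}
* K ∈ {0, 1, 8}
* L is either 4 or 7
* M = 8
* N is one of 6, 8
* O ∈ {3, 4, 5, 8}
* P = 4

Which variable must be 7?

L

M has just one choice, so M = 8. Eliminate 8 elsewhere: K, N, O.
N must be 6 (only option left).
That leaves P = 4. Strike 4 from L, O.
So 7 goes to L.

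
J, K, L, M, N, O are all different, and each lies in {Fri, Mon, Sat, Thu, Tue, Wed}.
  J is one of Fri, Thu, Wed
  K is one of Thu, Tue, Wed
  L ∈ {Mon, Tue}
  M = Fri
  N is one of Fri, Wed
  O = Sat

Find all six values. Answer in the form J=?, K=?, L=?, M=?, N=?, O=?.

M has just one choice, so M = Fri. So J, N can't be Fri.
N must be Wed (only option left). Remove Wed from J, K.
O's domain is down to {Sat}, so O = Sat.
J's domain is down to {Thu}, so J = Thu. So K can't be Thu.
That leaves K = Tue. Strike Tue from L.
L must be Mon (only option left).

J=Thu, K=Tue, L=Mon, M=Fri, N=Wed, O=Sat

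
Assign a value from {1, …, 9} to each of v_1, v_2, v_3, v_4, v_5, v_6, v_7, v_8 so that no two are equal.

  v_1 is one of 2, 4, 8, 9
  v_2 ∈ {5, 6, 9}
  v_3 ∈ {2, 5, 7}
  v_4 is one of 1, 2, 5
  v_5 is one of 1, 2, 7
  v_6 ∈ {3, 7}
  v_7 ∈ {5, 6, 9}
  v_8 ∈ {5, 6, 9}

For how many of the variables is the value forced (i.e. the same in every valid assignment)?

v_2, v_7, v_8 share exactly the 3 values {5, 6, 9}; by pigeonhole those values go to them, so strike 5, 6, 9 from v_1, v_3, v_4.
The 3 variables v_3, v_4, v_5 are confined to {1, 2, 7}, which locks those values in; drop them from v_1, v_6.
That leaves v_6 = 3.
Determined: v_6=3. The other variables each still have more than one consistent value. That makes 1.

1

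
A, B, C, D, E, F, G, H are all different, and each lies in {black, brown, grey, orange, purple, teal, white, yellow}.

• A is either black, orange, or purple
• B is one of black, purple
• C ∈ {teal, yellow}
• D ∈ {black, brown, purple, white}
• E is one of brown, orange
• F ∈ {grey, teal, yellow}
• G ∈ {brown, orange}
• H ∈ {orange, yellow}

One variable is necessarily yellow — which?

H

Among the 8 variables, grey fits only F (and all 8 values in {black, brown, grey, orange, purple, teal, white, yellow} must be used), so F = grey.
The 7 still-open variables together cover exactly {black, brown, orange, purple, teal, white, yellow} — 7 values for 7 variables — and teal appears only in C's list, so C = teal.
The 6 still-open variables draw from only 6 values {black, brown, orange, purple, white, yellow}, so each is used; only D can be white, hence D = white.
Among the 5 still-open variables, yellow fits only H (and all 5 values in {black, brown, orange, purple, yellow} must be used), so H = yellow.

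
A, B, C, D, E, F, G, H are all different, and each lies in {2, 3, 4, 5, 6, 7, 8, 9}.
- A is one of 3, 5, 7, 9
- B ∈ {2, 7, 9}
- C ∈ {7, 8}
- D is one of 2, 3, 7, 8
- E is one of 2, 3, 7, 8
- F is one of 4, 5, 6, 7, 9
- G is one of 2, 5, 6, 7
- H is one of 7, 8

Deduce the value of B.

Among the 8 variables, 4 fits only F (and all 8 values in {2, 3, 4, 5, 6, 7, 8, 9} must be used), so F = 4.
Among the 7 still-open variables, 6 fits only G (and all 7 values in {2, 3, 5, 6, 7, 8, 9} must be used), so G = 6.
The 6 still-open variables together cover exactly {2, 3, 5, 7, 8, 9} — 6 values for 6 variables — and 5 appears only in A's list, so A = 5.
Among the 5 still-open variables, 9 fits only B (and all 5 values in {2, 3, 7, 8, 9} must be used), so B = 9.

9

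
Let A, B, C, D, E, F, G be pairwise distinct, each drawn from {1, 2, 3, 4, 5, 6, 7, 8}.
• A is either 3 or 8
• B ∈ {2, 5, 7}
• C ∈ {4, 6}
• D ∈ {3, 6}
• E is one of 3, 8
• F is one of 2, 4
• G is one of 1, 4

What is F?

2

The 2 variables A and E are confined to {3, 8}, which locks those values in; drop them from D.
That leaves D = 6. So C can't be 6.
C has just one choice, so C = 4. Eliminate 4 elsewhere: F, G.
So F = 2.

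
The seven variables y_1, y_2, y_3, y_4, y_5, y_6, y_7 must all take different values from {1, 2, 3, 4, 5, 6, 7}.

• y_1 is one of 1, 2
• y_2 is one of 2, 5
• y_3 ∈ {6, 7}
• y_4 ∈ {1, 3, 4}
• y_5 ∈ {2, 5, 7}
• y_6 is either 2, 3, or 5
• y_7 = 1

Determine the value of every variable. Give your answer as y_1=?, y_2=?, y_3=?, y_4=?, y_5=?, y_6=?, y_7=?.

y_1=2, y_2=5, y_3=6, y_4=4, y_5=7, y_6=3, y_7=1

y_7 must be 1 (only option left). Remove 1 from y_1, y_4.
y_1's domain is down to {2}, so y_1 = 2. Strike 2 from y_2, y_5, y_6.
That leaves y_2 = 5. Eliminate 5 elsewhere: y_5, y_6.
y_5 must be 7 (only option left). So y_3 can't be 7.
That leaves y_6 = 3. Eliminate 3 elsewhere: y_4.
y_3 must be 6 (only option left).
y_4 has just one choice, so y_4 = 4.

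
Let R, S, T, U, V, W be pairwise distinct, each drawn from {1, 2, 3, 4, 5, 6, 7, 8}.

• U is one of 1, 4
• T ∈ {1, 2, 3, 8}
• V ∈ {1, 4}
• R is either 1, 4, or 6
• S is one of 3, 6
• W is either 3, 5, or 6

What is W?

5

The 2 variables U and V are confined to {1, 4}, which locks those values in; drop them from R, T.
R must be 6 (only option left). Remove 6 from S, W.
That leaves S = 3. So T, W can't be 3.
So W = 5.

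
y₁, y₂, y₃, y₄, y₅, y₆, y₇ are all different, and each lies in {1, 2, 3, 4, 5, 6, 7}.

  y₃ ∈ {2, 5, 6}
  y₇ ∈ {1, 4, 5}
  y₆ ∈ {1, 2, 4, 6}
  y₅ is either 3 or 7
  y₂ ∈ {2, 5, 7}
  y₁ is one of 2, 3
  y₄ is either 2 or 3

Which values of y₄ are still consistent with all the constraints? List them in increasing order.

y₁ and y₄ share exactly the 2 values {2, 3}; by pigeonhole those values go to them, so strike 2, 3 from y₂, y₃, y₅, y₆.
y₅ must be 7 (only option left). Remove 7 from y₂.
y₂'s domain is down to {5}, so y₂ = 5. Eliminate 5 elsewhere: y₃, y₇.
That leaves y₃ = 6. Strike 6 from y₆.
No further eliminations apply; y₄ can still be any of 2, 3.

2, 3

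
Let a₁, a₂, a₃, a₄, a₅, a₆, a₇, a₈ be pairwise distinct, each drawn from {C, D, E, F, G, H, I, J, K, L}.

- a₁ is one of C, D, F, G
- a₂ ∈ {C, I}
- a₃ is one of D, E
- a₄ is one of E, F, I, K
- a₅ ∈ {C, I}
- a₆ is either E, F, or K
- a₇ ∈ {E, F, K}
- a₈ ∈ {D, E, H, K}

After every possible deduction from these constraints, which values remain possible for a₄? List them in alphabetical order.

E, F, K

The 8 variables draw from only 8 values {C, D, E, F, G, H, I, K}, so each is used; only a₁ can be G, hence a₁ = G.
The 7 still-open variables draw from only 7 values {C, D, E, F, H, I, K}, so each is used; only a₈ can be H, hence a₈ = H.
Among the 6 still-open variables, D fits only a₃ (and all 6 values in {C, D, E, F, I, K} must be used), so a₃ = D.
a₂ and a₅ between them cover only {C, I} — a naked pair. Remove those values from a₄.
No further eliminations apply; a₄ can still be any of E, F, K.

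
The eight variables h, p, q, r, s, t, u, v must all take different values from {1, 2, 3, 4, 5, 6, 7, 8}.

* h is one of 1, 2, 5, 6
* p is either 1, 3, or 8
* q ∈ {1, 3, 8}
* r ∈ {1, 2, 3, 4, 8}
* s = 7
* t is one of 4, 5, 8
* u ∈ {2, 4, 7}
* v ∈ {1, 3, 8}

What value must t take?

s must be 7 (only option left). Remove 7 from u.
Among the 7 still-open variables, 6 fits only h (and all 7 values in {1, 2, 3, 4, 5, 6, 8} must be used), so h = 6.
Among the 6 still-open variables, 5 fits only t (and all 6 values in {1, 2, 3, 4, 5, 8} must be used), so t = 5.

5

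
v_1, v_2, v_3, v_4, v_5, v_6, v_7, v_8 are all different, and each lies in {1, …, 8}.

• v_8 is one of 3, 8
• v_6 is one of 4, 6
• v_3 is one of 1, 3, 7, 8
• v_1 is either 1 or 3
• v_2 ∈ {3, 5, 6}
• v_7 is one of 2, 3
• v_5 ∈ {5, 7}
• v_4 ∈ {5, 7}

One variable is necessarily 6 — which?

Among the 8 variables, 2 fits only v_7 (and all 8 values in {1, 2, 3, 4, 5, 6, 7, 8} must be used), so v_7 = 2.
The 7 still-open variables together cover exactly {1, 3, 4, 5, 6, 7, 8} — 7 values for 7 variables — and 4 appears only in v_6's list, so v_6 = 4.
Among the 6 still-open variables, 6 fits only v_2 (and all 6 values in {1, 3, 5, 6, 7, 8} must be used), so v_2 = 6.

v_2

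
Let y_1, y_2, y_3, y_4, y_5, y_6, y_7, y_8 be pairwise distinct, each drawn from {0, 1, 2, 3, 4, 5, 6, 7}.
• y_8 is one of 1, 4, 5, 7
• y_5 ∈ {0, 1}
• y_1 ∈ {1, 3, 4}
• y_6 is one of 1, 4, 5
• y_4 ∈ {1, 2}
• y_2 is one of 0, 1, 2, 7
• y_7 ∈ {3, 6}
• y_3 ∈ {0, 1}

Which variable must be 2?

The 8 variables draw from only 8 values {0, 1, 2, 3, 4, 5, 6, 7}, so each is used; only y_7 can be 6, hence y_7 = 6.
The 7 still-open variables together cover exactly {0, 1, 2, 3, 4, 5, 7} — 7 values for 7 variables — and 3 appears only in y_1's list, so y_1 = 3.
y_3 and y_5 between them cover only {0, 1} — a naked pair. Remove those values from y_2, y_4, y_6, y_8.
So 2 goes to y_4.

y_4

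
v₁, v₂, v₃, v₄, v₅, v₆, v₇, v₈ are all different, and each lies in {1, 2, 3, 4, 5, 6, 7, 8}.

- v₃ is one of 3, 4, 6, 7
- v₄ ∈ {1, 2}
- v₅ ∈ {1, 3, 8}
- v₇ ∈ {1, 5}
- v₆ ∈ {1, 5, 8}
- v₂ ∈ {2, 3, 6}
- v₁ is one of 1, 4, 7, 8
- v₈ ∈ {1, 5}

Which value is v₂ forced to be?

6

v₇ and v₈ between them cover only {1, 5} — a naked pair. Remove those values from v₁, v₄, v₅, v₆.
That leaves v₄ = 2. Strike 2 from v₂.
v₆ must be 8 (only option left). So v₁, v₅ can't be 8.
v₅ must be 3 (only option left). So v₂, v₃ can't be 3.
So v₂ = 6.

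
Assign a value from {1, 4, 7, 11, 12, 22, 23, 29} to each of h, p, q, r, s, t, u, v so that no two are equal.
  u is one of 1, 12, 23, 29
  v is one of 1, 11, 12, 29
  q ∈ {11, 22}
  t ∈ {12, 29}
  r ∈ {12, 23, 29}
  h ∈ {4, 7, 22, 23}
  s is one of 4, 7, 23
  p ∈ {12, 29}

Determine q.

The 2 variables p and t are confined to {12, 29}, which locks those values in; drop them from r, u, v.
r must be 23 (only option left). Remove 23 from h, s, u.
u must be 1 (only option left). So v can't be 1.
That leaves v = 11. So q can't be 11.
So q = 22.

22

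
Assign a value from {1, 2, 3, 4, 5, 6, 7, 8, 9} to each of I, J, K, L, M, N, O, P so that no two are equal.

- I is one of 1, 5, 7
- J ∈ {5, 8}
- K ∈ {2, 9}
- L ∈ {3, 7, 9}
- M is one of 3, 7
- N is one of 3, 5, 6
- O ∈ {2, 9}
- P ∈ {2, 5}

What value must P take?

5

The 8 variables together cover exactly {1, 2, 3, 5, 6, 7, 8, 9} — 8 values for 8 variables — and 1 appears only in I's list, so I = 1.
The 7 still-open variables together cover exactly {2, 3, 5, 6, 7, 8, 9} — 7 values for 7 variables — and 6 appears only in N's list, so N = 6.
The 6 still-open variables together cover exactly {2, 3, 5, 7, 8, 9} — 6 values for 6 variables — and 8 appears only in J's list, so J = 8.
Among the 5 still-open variables, 5 fits only P (and all 5 values in {2, 3, 5, 7, 9} must be used), so P = 5.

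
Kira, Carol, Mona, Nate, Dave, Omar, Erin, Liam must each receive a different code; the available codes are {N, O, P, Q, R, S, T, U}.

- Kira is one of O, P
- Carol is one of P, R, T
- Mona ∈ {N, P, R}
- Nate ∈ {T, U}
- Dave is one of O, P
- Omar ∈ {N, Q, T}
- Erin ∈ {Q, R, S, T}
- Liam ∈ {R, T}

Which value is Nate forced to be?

The 8 variables together cover exactly {N, O, P, Q, R, S, T, U} — 8 values for 8 variables — and S appears only in Erin's list, so Erin = S.
The 7 still-open variables together cover exactly {N, O, P, Q, R, T, U} — 7 values for 7 variables — and Q appears only in Omar's list, so Omar = Q.
The 6 still-open variables together cover exactly {N, O, P, R, T, U} — 6 values for 6 variables — and N appears only in Mona's list, so Mona = N.
The 5 still-open variables draw from only 5 values {O, P, R, T, U}, so each is used; only Nate can be U, hence Nate = U.

U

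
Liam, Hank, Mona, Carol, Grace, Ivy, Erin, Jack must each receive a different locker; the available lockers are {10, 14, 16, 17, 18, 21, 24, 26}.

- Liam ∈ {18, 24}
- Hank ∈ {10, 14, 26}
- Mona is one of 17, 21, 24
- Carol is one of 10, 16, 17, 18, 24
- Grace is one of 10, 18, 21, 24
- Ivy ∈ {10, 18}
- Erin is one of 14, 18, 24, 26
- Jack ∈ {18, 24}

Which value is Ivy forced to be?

The 8 variables together cover exactly {10, 14, 16, 17, 18, 21, 24, 26} — 8 values for 8 variables — and 16 appears only in Carol's list, so Carol = 16.
Among the 7 still-open variables, 17 fits only Mona (and all 7 values in {10, 14, 17, 18, 21, 24, 26} must be used), so Mona = 17.
Among the 6 still-open variables, 21 fits only Grace (and all 6 values in {10, 14, 18, 21, 24, 26} must be used), so Grace = 21.
The 2 variables Liam and Jack are confined to {18, 24}, which locks those values in; drop them from Ivy, Erin.
So Ivy = 10.

10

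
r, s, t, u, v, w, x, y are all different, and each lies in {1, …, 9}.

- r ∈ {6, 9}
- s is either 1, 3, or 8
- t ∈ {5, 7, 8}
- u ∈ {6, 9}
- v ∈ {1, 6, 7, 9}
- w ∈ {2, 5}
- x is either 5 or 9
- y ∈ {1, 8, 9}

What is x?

Among the 8 variables, 2 fits only w (and all 8 values in {1, 2, 3, 5, 6, 7, 8, 9} must be used), so w = 2.
Among the 7 still-open variables, 3 fits only s (and all 7 values in {1, 3, 5, 6, 7, 8, 9} must be used), so s = 3.
The 2 variables r and u are confined to {6, 9}, which locks those values in; drop them from v, x, y.
So x = 5.

5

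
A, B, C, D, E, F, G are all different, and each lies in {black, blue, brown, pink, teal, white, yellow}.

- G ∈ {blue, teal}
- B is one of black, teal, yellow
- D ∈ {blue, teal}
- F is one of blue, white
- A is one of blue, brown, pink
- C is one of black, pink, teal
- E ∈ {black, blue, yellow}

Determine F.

white

The 7 variables draw from only 7 values {black, blue, brown, pink, teal, white, yellow}, so each is used; only A can be brown, hence A = brown.
The 6 still-open variables draw from only 6 values {black, blue, pink, teal, white, yellow}, so each is used; only C can be pink, hence C = pink.
The 5 still-open variables draw from only 5 values {black, blue, teal, white, yellow}, so each is used; only F can be white, hence F = white.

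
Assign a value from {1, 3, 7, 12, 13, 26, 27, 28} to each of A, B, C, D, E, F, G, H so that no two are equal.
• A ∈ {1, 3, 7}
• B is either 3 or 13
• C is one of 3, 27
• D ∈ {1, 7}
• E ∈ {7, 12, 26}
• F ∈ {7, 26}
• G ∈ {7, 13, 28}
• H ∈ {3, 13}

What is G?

28

The 8 variables together cover exactly {1, 3, 7, 12, 13, 26, 27, 28} — 8 values for 8 variables — and 12 appears only in E's list, so E = 12.
The 7 still-open variables together cover exactly {1, 3, 7, 13, 26, 27, 28} — 7 values for 7 variables — and 26 appears only in F's list, so F = 26.
The 6 still-open variables together cover exactly {1, 3, 7, 13, 27, 28} — 6 values for 6 variables — and 27 appears only in C's list, so C = 27.
The 5 still-open variables together cover exactly {1, 3, 7, 13, 28} — 5 values for 5 variables — and 28 appears only in G's list, so G = 28.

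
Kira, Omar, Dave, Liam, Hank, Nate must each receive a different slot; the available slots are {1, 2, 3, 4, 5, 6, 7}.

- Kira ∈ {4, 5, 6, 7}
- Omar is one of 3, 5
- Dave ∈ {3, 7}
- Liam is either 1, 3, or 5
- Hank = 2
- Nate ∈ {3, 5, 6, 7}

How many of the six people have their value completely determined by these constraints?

1

Hank has just one choice, so Hank = 2.
Determined: Hank=2. The other people each still have more than one consistent value. That makes 1.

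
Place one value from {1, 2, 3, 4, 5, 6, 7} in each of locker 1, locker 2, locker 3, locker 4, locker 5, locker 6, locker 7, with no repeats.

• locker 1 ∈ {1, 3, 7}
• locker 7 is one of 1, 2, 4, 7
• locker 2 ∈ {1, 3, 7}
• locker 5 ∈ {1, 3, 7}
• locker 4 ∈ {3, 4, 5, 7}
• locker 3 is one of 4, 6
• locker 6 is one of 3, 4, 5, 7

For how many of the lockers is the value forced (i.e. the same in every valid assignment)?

2

Among the 7 variables, 2 fits only locker 7 (and all 7 values in {1, 2, 3, 4, 5, 6, 7} must be used), so locker 7 = 2.
Among the 6 still-open variables, 6 fits only locker 3 (and all 6 values in {1, 3, 4, 5, 6, 7} must be used), so locker 3 = 6.
locker 1, locker 2, locker 5 share exactly the 3 values {1, 3, 7}; by pigeonhole those values go to them, so strike 1, 3, 7 from locker 4, locker 6.
Determined: locker 3=6, locker 7=2. The other lockers each still have more than one consistent value. That makes 2.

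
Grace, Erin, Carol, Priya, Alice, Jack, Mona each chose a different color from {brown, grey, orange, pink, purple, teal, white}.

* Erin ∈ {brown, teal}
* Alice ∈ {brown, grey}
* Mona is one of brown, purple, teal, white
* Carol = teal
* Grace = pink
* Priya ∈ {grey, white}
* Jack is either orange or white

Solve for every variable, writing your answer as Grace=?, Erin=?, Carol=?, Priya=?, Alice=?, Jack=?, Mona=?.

Grace=pink, Erin=brown, Carol=teal, Priya=white, Alice=grey, Jack=orange, Mona=purple

Grace has just one choice, so Grace = pink.
Carol must be teal (only option left). Eliminate teal elsewhere: Erin, Mona.
Erin must be brown (only option left). Strike brown from Alice, Mona.
That leaves Alice = grey. Strike grey from Priya.
That leaves Priya = white. Eliminate white elsewhere: Jack, Mona.
That leaves Jack = orange.
That leaves Mona = purple.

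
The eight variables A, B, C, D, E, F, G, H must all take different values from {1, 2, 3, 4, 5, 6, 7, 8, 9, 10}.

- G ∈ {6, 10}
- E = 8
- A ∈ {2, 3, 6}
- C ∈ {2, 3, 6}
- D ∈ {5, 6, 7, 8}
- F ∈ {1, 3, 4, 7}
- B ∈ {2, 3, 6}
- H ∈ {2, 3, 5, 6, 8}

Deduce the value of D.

E's domain is down to {8}, so E = 8. Eliminate 8 elsewhere: D, H.
The 3 variables A, B, C are confined to {2, 3, 6}, which locks those values in; drop them from D, F, G, H.
G's domain is down to {10}, so G = 10.
H's domain is down to {5}, so H = 5. Eliminate 5 elsewhere: D.
So D = 7.

7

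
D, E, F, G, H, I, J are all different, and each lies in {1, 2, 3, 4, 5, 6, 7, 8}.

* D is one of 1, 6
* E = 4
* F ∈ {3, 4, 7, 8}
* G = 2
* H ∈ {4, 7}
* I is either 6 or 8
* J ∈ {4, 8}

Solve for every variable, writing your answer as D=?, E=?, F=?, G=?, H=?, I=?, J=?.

E has just one choice, so E = 4. Strike 4 from F, H, J.
G must be 2 (only option left).
H has just one choice, so H = 7. Strike 7 from F.
That leaves J = 8. Strike 8 from F, I.
F's domain is down to {3}, so F = 3.
I has just one choice, so I = 6. Strike 6 from D.
D's domain is down to {1}, so D = 1.

D=1, E=4, F=3, G=2, H=7, I=6, J=8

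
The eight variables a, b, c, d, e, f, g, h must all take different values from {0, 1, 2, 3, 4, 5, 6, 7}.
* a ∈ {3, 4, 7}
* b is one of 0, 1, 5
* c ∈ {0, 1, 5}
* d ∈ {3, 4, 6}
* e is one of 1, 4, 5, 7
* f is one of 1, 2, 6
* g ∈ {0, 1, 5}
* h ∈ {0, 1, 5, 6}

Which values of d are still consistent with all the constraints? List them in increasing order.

Among the 8 variables, 2 fits only f (and all 8 values in {0, 1, 2, 3, 4, 5, 6, 7} must be used), so f = 2.
The 3 variables b, c, g are confined to {0, 1, 5}, which locks those values in; drop them from e, h.
h has just one choice, so h = 6. So d can't be 6.
No further eliminations apply; d can still be any of 3, 4.

3, 4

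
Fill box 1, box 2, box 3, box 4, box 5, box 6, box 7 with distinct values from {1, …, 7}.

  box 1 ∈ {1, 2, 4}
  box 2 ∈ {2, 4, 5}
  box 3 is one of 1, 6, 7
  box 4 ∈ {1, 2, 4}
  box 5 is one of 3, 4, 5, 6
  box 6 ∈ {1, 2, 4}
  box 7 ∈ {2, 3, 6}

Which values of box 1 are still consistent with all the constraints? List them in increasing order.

1, 2, 4

The 7 variables together cover exactly {1, 2, 3, 4, 5, 6, 7} — 7 values for 7 variables — and 7 appears only in box 3's list, so box 3 = 7.
The 3 variables box 1, box 4, box 6 are confined to {1, 2, 4}, which locks those values in; drop them from box 2, box 5, box 7.
That leaves box 2 = 5. Eliminate 5 elsewhere: box 5.
No further eliminations apply; box 1 can still be any of 1, 2, 4.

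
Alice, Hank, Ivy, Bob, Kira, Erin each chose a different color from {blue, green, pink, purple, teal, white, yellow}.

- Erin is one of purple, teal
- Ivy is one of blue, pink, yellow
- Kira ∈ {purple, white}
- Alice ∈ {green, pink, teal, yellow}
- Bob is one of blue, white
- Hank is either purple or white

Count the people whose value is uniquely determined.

The 2 variables Hank and Kira are confined to {purple, white}, which locks those values in; drop them from Bob, Erin.
Bob has just one choice, so Bob = blue. Eliminate blue elsewhere: Ivy.
Erin has just one choice, so Erin = teal. Strike teal from Alice.
Determined: Bob=blue, Erin=teal. The other people each still have more than one consistent value. That makes 2.

2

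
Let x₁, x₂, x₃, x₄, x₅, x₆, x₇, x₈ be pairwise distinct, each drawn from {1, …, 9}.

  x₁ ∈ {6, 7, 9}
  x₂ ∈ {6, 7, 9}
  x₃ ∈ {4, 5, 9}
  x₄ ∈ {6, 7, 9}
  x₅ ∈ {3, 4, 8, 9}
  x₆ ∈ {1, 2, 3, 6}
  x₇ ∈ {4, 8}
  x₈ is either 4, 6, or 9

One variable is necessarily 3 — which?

x₅

x₁, x₂, x₄ share exactly the 3 values {6, 7, 9}; by pigeonhole those values go to them, so strike 6, 7, 9 from x₃, x₅, x₆, x₈.
x₈ must be 4 (only option left). Strike 4 from x₃, x₅, x₇.
x₃ has just one choice, so x₃ = 5.
x₇ must be 8 (only option left). Eliminate 8 elsewhere: x₅.
So 3 goes to x₅.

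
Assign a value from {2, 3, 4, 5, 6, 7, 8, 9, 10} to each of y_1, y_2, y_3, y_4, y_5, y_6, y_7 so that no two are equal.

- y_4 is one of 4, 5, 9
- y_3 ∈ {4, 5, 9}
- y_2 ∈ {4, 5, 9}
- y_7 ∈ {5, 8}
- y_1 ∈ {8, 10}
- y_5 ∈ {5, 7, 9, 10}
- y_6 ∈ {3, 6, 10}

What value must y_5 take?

7

y_2, y_3, y_4 share exactly the 3 values {4, 5, 9}; by pigeonhole those values go to them, so strike 4, 5, 9 from y_5, y_7.
y_7 has just one choice, so y_7 = 8. So y_1 can't be 8.
That leaves y_1 = 10. So y_5, y_6 can't be 10.
So y_5 = 7.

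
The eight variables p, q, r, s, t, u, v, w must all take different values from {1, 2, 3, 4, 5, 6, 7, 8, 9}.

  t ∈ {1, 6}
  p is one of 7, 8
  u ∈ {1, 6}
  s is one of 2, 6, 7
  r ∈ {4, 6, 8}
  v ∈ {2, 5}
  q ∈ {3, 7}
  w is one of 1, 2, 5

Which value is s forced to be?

7

The 8 variables draw from only 8 values {1, 2, 3, 4, 5, 6, 7, 8}, so each is used; only q can be 3, hence q = 3.
The 7 still-open variables together cover exactly {1, 2, 4, 5, 6, 7, 8} — 7 values for 7 variables — and 4 appears only in r's list, so r = 4.
The 6 still-open variables draw from only 6 values {1, 2, 5, 6, 7, 8}, so each is used; only p can be 8, hence p = 8.
The 5 still-open variables draw from only 5 values {1, 2, 5, 6, 7}, so each is used; only s can be 7, hence s = 7.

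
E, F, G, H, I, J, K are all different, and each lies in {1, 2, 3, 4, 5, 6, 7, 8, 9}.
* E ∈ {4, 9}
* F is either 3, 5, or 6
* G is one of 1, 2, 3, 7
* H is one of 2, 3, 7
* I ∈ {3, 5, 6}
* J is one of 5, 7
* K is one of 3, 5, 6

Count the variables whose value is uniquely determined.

The 3 variables F, I, K are confined to {3, 5, 6}, which locks those values in; drop them from G, H, J.
J has just one choice, so J = 7. Eliminate 7 elsewhere: G, H.
That leaves H = 2. Eliminate 2 elsewhere: G.
G's domain is down to {1}, so G = 1.
Determined: G=1, H=2, J=7. The other variables each still have more than one consistent value. That makes 3.

3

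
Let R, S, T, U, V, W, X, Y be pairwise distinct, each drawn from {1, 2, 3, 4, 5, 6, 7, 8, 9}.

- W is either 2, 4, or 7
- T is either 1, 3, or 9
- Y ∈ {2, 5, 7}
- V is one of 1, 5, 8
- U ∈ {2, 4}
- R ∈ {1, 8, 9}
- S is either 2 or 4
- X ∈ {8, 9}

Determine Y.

The 8 variables draw from only 8 values {1, 2, 3, 4, 5, 7, 8, 9}, so each is used; only T can be 3, hence T = 3.
S and U between them cover only {2, 4} — a naked pair. Remove those values from W, Y.
W has just one choice, so W = 7. Strike 7 from Y.
So Y = 5.

5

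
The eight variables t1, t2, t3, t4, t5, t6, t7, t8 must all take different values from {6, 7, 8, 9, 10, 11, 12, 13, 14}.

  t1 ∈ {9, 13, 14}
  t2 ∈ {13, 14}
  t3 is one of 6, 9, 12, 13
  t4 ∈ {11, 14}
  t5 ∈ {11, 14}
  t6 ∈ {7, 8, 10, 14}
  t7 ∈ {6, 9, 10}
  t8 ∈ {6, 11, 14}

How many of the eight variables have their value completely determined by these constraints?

5

The 2 variables t4 and t5 are confined to {11, 14}, which locks those values in; drop them from t1, t2, t6, t8.
t2 must be 13 (only option left). Remove 13 from t1, t3.
That leaves t8 = 6. Strike 6 from t3, t7.
t1's domain is down to {9}, so t1 = 9. Strike 9 from t3, t7.
t3 has just one choice, so t3 = 12.
t7 must be 10 (only option left). Strike 10 from t6.
Determined: t1=9, t2=13, t3=12, t7=10, t8=6. The other variables each still have more than one consistent value. That makes 5.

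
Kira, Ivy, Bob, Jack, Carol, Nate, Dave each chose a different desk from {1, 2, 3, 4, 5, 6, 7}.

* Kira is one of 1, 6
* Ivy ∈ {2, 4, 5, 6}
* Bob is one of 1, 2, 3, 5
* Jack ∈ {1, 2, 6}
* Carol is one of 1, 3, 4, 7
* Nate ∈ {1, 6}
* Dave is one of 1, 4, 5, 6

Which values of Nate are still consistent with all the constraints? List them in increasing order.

1, 6

The 7 variables together cover exactly {1, 2, 3, 4, 5, 6, 7} — 7 values for 7 variables — and 7 appears only in Carol's list, so Carol = 7.
The 6 still-open variables together cover exactly {1, 2, 3, 4, 5, 6} — 6 values for 6 variables — and 3 appears only in Bob's list, so Bob = 3.
Kira and Nate between them cover only {1, 6} — a naked pair. Remove those values from Ivy, Jack, Dave.
Jack has just one choice, so Jack = 2. Strike 2 from Ivy.
No further eliminations apply; Nate can still be any of 1, 6.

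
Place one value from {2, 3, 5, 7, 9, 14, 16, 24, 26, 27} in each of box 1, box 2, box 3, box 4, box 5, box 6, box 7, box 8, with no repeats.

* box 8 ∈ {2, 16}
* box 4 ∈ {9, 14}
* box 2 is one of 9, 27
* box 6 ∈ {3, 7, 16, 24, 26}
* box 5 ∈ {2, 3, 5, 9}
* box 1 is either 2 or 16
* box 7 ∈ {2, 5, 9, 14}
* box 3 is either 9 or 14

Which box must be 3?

The 2 variables box 1 and box 8 are confined to {2, 16}, which locks those values in; drop them from box 5, box 6, box 7.
box 3 and box 4 share exactly the 2 values {9, 14}; by pigeonhole those values go to them, so strike 9, 14 from box 2, box 5, box 7.
box 2 must be 27 (only option left).
box 7 has just one choice, so box 7 = 5. So box 5 can't be 5.
So 3 goes to box 5.

box 5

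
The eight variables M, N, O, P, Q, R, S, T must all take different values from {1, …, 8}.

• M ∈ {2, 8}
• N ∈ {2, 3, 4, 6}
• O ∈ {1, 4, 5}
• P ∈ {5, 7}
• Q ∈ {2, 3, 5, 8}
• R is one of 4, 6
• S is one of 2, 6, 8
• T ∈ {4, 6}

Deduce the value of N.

3

The 8 variables together cover exactly {1, 2, 3, 4, 5, 6, 7, 8} — 8 values for 8 variables — and 1 appears only in O's list, so O = 1.
Among the 7 still-open variables, 7 fits only P (and all 7 values in {2, 3, 4, 5, 6, 7, 8} must be used), so P = 7.
The 6 still-open variables draw from only 6 values {2, 3, 4, 5, 6, 8}, so each is used; only Q can be 5, hence Q = 5.
The 5 still-open variables draw from only 5 values {2, 3, 4, 6, 8}, so each is used; only N can be 3, hence N = 3.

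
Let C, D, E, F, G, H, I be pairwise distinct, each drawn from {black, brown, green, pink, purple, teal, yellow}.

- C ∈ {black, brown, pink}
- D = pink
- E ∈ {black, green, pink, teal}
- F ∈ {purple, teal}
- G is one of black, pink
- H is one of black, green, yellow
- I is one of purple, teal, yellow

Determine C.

D has just one choice, so D = pink. Remove pink from C, E, G.
G must be black (only option left). Eliminate black elsewhere: C, E, H.
So C = brown.

brown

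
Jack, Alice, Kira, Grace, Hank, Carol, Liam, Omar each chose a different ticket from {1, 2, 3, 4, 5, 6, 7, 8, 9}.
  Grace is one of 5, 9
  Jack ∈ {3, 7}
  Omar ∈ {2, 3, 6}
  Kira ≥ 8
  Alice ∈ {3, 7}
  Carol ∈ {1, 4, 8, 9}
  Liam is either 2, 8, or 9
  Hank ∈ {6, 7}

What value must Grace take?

5

Jack and Alice share exactly the 2 values {3, 7}; by pigeonhole those values go to them, so strike 3, 7 from Hank, Omar.
Hank's domain is down to {6}, so Hank = 6. Strike 6 from Omar.
Omar must be 2 (only option left). Remove 2 from Liam.
The 2 variables Kira and Liam are confined to {8, 9}, which locks those values in; drop them from Grace, Carol.
So Grace = 5.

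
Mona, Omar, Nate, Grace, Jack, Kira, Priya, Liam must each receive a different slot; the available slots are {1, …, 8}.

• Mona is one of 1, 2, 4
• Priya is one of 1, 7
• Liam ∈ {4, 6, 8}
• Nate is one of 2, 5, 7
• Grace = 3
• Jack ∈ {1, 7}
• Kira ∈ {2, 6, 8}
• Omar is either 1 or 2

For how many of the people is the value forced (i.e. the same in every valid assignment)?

Grace has just one choice, so Grace = 3.
Among the 7 still-open variables, 5 fits only Nate (and all 7 values in {1, 2, 4, 5, 6, 7, 8} must be used), so Nate = 5.
The 2 variables Jack and Priya are confined to {1, 7}, which locks those values in; drop them from Mona, Omar.
That leaves Omar = 2. Remove 2 from Mona, Kira.
Mona has just one choice, so Mona = 4. Strike 4 from Liam.
Determined: Mona=4, Omar=2, Nate=5, Grace=3. The other people each still have more than one consistent value. That makes 4.

4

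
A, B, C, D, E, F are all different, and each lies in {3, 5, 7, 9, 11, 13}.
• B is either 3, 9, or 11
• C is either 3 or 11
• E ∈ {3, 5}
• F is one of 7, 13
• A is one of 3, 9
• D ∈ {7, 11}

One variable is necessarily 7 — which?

Among the 6 variables, 5 fits only E (and all 6 values in {3, 5, 7, 9, 11, 13} must be used), so E = 5.
The 5 still-open variables draw from only 5 values {3, 7, 9, 11, 13}, so each is used; only F can be 13, hence F = 13.
Among the 4 still-open variables, 7 fits only D (and all 4 values in {3, 7, 9, 11} must be used), so D = 7.

D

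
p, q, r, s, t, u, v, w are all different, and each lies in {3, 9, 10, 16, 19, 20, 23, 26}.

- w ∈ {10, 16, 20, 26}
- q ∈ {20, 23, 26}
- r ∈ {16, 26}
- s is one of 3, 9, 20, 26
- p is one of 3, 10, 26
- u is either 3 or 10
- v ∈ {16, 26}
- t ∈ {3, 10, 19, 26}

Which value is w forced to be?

Among the 8 variables, 9 fits only s (and all 8 values in {3, 9, 10, 16, 19, 20, 23, 26} must be used), so s = 9.
The 7 still-open variables together cover exactly {3, 10, 16, 19, 20, 23, 26} — 7 values for 7 variables — and 19 appears only in t's list, so t = 19.
The 6 still-open variables together cover exactly {3, 10, 16, 20, 23, 26} — 6 values for 6 variables — and 23 appears only in q's list, so q = 23.
Among the 5 still-open variables, 20 fits only w (and all 5 values in {3, 10, 16, 20, 26} must be used), so w = 20.

20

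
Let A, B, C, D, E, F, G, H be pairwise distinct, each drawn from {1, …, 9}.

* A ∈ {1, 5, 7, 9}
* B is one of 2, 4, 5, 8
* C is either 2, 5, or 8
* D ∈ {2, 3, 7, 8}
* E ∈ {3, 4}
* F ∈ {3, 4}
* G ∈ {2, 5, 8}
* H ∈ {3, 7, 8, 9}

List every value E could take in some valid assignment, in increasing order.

The 8 variables together cover exactly {1, 2, 3, 4, 5, 7, 8, 9} — 8 values for 8 variables — and 1 appears only in A's list, so A = 1.
Among the 7 still-open variables, 9 fits only H (and all 7 values in {2, 3, 4, 5, 7, 8, 9} must be used), so H = 9.
The 6 still-open variables together cover exactly {2, 3, 4, 5, 7, 8} — 6 values for 6 variables — and 7 appears only in D's list, so D = 7.
E and F share exactly the 2 values {3, 4}; by pigeonhole those values go to them, so strike 3, 4 from B.
No further eliminations apply; E can still be any of 3, 4.

3, 4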